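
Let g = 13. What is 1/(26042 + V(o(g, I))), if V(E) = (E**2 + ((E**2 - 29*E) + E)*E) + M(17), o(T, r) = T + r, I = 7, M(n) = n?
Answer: 1/23259 ≈ 4.2994e-5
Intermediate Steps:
V(E) = 17 + E**2 + E*(E**2 - 28*E) (V(E) = (E**2 + ((E**2 - 29*E) + E)*E) + 17 = (E**2 + (E**2 - 28*E)*E) + 17 = (E**2 + E*(E**2 - 28*E)) + 17 = 17 + E**2 + E*(E**2 - 28*E))
1/(26042 + V(o(g, I))) = 1/(26042 + (17 + (13 + 7)**3 - 27*(13 + 7)**2)) = 1/(26042 + (17 + 20**3 - 27*20**2)) = 1/(26042 + (17 + 8000 - 27*400)) = 1/(26042 + (17 + 8000 - 10800)) = 1/(26042 - 2783) = 1/23259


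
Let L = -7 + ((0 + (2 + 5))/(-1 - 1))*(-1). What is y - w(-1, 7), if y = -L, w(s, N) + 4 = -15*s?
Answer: -15/2 ≈ -7.5000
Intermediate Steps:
w(s, N) = -4 - 15*s
L = -7/2 (L = -7 + ((0 + 7)/(-2))*(-1) = -7 + (7*(-1/2))*(-1) = -7 - 7/2*(-1) = -7 + 7/2 = -7/2 ≈ -3.5000)
y = 7/2 (y = -1*(-7/2) = 7/2 ≈ 3.5000)
y - w(-1, 7) = 7/2 - (-4 - 15*(-1)) = 7/2 - (-4 + 15) = 7/2 - 1*11 = 7/2 - 11 = -15/2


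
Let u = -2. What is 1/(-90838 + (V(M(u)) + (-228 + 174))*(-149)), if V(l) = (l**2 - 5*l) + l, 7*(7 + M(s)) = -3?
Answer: -49/4676648 ≈ -1.0478e-5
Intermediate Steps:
M(s) = -52/7 (M(s) = -7 + (1/7)*(-3) = -7 - 3/7 = -52/7)
V(l) = l**2 - 4*l
1/(-90838 + (V(M(u)) + (-228 + 174))*(-149)) = 1/(-90838 + (-52*(-4 - 52/7)/7 + (-228 + 174))*(-149)) = 1/(-90838 + (-52/7*(-80/7) - 54)*(-149)) = 1/(-90838 + (4160/49 - 54)*(-149)) = 1/(-90838 + (1514/49)*(-149)) = 1/(-90838 - 225586/49) = 1/(-4676648/49) = -49/4676648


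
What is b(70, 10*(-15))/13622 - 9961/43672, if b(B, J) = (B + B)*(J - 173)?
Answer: -150752613/42492856 ≈ -3.5477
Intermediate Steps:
b(B, J) = 2*B*(-173 + J) (b(B, J) = (2*B)*(-173 + J) = 2*B*(-173 + J))
b(70, 10*(-15))/13622 - 9961/43672 = (2*70*(-173 + 10*(-15)))/13622 - 9961/43672 = (2*70*(-173 - 150))*(1/13622) - 9961*1/43672 = (2*70*(-323))*(1/13622) - 9961/43672 = -45220*1/13622 - 9961/43672 = -3230/973 - 9961/43672 = -150752613/42492856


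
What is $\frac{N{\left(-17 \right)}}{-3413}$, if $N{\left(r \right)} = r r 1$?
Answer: $- \frac{289}{3413} \approx -0.084676$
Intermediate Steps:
$N{\left(r \right)} = r^{2}$ ($N{\left(r \right)} = r^{2} \cdot 1 = r^{2}$)
$\frac{N{\left(-17 \right)}}{-3413} = \frac{\left(-17\right)^{2}}{-3413} = 289 \left(- \frac{1}{3413}\right) = - \frac{289}{3413}$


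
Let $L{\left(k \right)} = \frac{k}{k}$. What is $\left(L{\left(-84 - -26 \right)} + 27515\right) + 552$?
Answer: $28068$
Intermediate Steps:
$L{\left(k \right)} = 1$
$\left(L{\left(-84 - -26 \right)} + 27515\right) + 552 = \left(1 + 27515\right) + 552 = 27516 + 552 = 28068$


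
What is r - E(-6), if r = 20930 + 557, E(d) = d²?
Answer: 21451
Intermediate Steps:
r = 21487
r - E(-6) = 21487 - 1*(-6)² = 21487 - 1*36 = 21487 - 36 = 21451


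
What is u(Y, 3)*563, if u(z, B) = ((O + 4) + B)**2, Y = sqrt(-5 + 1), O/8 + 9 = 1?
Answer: 1829187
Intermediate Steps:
O = -64 (O = -72 + 8*1 = -72 + 8 = -64)
Y = 2*I (Y = sqrt(-4) = 2*I ≈ 2.0*I)
u(z, B) = (-60 + B)**2 (u(z, B) = ((-64 + 4) + B)**2 = (-60 + B)**2)
u(Y, 3)*563 = (-60 + 3)**2*563 = (-57)**2*563 = 3249*563 = 1829187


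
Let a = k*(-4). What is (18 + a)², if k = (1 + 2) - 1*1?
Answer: 100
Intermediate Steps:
k = 2 (k = 3 - 1 = 2)
a = -8 (a = 2*(-4) = -8)
(18 + a)² = (18 - 8)² = 10² = 100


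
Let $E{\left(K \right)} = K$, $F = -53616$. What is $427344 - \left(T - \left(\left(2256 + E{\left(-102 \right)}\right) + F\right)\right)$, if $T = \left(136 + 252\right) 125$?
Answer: $327382$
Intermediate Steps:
$T = 48500$ ($T = 388 \cdot 125 = 48500$)
$427344 - \left(T - \left(\left(2256 + E{\left(-102 \right)}\right) + F\right)\right) = 427344 - \left(48500 - \left(\left(2256 - 102\right) - 53616\right)\right) = 427344 - \left(48500 - \left(2154 - 53616\right)\right) = 427344 - \left(48500 - -51462\right) = 427344 - \left(48500 + 51462\right) = 427344 - 99962 = 327382$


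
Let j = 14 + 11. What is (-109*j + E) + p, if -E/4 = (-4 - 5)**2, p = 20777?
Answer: 17728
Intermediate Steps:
j = 25
E = -324 (E = -4*(-4 - 5)**2 = -4*(-9)**2 = -4*81 = -324)
(-109*j + E) + p = (-109*25 - 324) + 20777 = (-2725 - 324) + 20777 = -3049 + 20777 = 17728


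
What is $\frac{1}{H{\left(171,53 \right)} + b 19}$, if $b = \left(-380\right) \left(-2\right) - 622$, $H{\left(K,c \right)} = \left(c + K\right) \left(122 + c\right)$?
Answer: $\frac{1}{41822} \approx 2.3911 \cdot 10^{-5}$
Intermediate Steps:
$H{\left(K,c \right)} = \left(122 + c\right) \left(K + c\right)$ ($H{\left(K,c \right)} = \left(K + c\right) \left(122 + c\right) = \left(122 + c\right) \left(K + c\right)$)
$b = 138$ ($b = 760 - 622 = 138$)
$\frac{1}{H{\left(171,53 \right)} + b 19} = \frac{1}{\left(53^{2} + 122 \cdot 171 + 122 \cdot 53 + 171 \cdot 53\right) + 138 \cdot 19} = \frac{1}{\left(2809 + 20862 + 6466 + 9063\right) + 2622} = \frac{1}{39200 + 2622} = \frac{1}{41822}$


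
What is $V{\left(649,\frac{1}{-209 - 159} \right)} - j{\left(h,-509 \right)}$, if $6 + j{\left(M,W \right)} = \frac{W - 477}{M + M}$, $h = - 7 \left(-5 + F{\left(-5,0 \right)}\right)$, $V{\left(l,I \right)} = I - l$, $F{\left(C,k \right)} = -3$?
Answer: $- \frac{1633697}{2576} \approx -634.2$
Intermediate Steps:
$h = 56$ ($h = - 7 \left(-5 - 3\right) = \left(-7\right) \left(-8\right) = 56$)
$j{\left(M,W \right)} = -6 + \frac{-477 + W}{2 M}$ ($j{\left(M,W \right)} = -6 + \frac{W - 477}{M + M} = -6 + \frac{-477 + W}{2 M}$)
$V{\left(649,\frac{1}{-209 - 159} \right)} - j{\left(h,-509 \right)} = \left(\frac{1}{-209 - 159} - 649\right) - \frac{-477 - 509 - 672}{2 \cdot 56} = \left(\frac{1}{-368} - 649\right) - \frac{1}{2} \cdot \frac{1}{56} \left(-477 - 509 - 672\right) = \left(- \frac{1}{368} - 649\right) - \frac{1}{2} \cdot \frac{1}{56} \left(-1658\right) = - \frac{238833}{368} - - \frac{829}{56} = - \frac{238833}{368} + \frac{829}{56} = - \frac{1633697}{2576}$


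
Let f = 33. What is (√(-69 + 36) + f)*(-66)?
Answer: -2178 - 66*I*√33 ≈ -2178.0 - 379.14*I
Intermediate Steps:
(√(-69 + 36) + f)*(-66) = (√(-69 + 36) + 33)*(-66) = (√(-33) + 33)*(-66) = (I*√33 + 33)*(-66) = (33 + I*√33)*(-66) = -2178 - 66*I*√33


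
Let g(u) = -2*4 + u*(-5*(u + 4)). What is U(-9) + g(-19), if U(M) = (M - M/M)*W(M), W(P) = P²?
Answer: -2243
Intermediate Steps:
g(u) = -8 + u*(-20 - 5*u) (g(u) = -8 + u*(-5*(4 + u)) = -8 + u*(-20 - 5*u))
U(M) = M²*(-1 + M) (U(M) = (M - M/M)*M² = (M - 1*1)*M² = (M - 1)*M² = (-1 + M)*M² = M²*(-1 + M))
U(-9) + g(-19) = (-9)²*(-1 - 9) + (-8 - 20*(-19) - 5*(-19)²) = 81*(-10) + (-8 + 380 - 5*361) = -810 + (-8 + 380 - 1805) = -810 - 1433 = -2243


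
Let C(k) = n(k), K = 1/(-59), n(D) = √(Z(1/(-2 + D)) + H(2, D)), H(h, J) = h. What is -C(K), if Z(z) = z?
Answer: -√21301/119 ≈ -1.2265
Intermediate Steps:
n(D) = √(2 + 1/(-2 + D)) (n(D) = √(1/(-2 + D) + 2) = √(2 + 1/(-2 + D)))
K = -1/59 ≈ -0.016949
C(k) = √((-3 + 2*k)/(-2 + k))
-C(K) = -√((-3 + 2*(-1/59))/(-2 - 1/59)) = -√((-3 - 2/59)/(-119/59)) = -√(-59/119*(-179/59)) = -√(179/119) = -√21301/119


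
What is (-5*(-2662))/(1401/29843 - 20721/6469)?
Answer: -1284776812385/304656867 ≈ -4217.1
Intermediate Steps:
(-5*(-2662))/(1401/29843 - 20721/6469) = 13310/(1401*(1/29843) - 20721*1/6469) = 13310/(1401/29843 - 20721/6469) = 13310/(-609313734/193054367) = 13310*(-193054367/609313734) = -1284776812385/304656867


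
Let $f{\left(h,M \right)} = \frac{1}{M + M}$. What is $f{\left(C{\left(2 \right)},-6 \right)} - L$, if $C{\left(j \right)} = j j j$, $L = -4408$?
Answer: $\frac{52895}{12} \approx 4407.9$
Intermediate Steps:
$C{\left(j \right)} = j^{3}$ ($C{\left(j \right)} = j^{2} j = j^{3}$)
$f{\left(h,M \right)} = \frac{1}{2 M}$
$f{\left(C{\left(2 \right)},-6 \right)} - L = \frac{1}{2 \left(-6\right)} - -4408 = \frac{1}{2} \left(- \frac{1}{6}\right) + 4408 = - \frac{1}{12} + 4408 = \frac{52895}{12}$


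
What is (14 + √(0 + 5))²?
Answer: (14 + √5)² ≈ 263.61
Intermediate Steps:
(14 + √(0 + 5))² = (14 + √5)²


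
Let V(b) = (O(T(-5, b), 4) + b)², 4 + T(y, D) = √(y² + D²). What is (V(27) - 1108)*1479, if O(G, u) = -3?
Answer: -786828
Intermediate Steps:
T(y, D) = -4 + √(D² + y²) (T(y, D) = -4 + √(y² + D²) = -4 + √(D² + y²))
V(b) = (-3 + b)²
(V(27) - 1108)*1479 = ((-3 + 27)² - 1108)*1479 = (24² - 1108)*1479 = (576 - 1108)*1479 = -532*1479 = -786828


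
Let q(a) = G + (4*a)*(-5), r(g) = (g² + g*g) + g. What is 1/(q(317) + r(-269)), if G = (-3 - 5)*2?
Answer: 1/138097 ≈ 7.2413e-6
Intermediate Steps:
r(g) = g + 2*g² (r(g) = (g² + g²) + g = 2*g² + g = g + 2*g²)
G = -16 (G = -8*2 = -16)
q(a) = -16 - 20*a (q(a) = -16 + (4*a)*(-5) = -16 - 20*a)
1/(q(317) + r(-269)) = 1/((-16 - 20*317) - 269*(1 + 2*(-269))) = 1/((-16 - 6340) - 269*(1 - 538)) = 1/(-6356 - 269*(-537)) = 1/(-6356 + 144453) = 1/138097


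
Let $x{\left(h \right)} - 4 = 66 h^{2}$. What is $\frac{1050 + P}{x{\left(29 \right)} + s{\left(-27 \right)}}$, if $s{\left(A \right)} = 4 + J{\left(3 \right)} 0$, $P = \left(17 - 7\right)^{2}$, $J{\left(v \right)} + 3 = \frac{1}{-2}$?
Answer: $\frac{575}{27757} \approx 0.020716$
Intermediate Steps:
$J{\left(v \right)} = - \frac{7}{2}$ ($J{\left(v \right)} = -3 + \frac{1}{-2} = -3 - \frac{1}{2} = - \frac{7}{2}$)
$x{\left(h \right)} = 4 + 66 h^{2}$
$P = 100$ ($P = 10^{2} = 100$)
$s{\left(A \right)} = 4$ ($s{\left(A \right)} = 4 - 0 = 4 + 0 = 4$)
$\frac{1050 + P}{x{\left(29 \right)} + s{\left(-27 \right)}} = \frac{1050 + 100}{\left(4 + 66 \cdot 29^{2}\right) + 4} = \frac{1150}{\left(4 + 66 \cdot 841\right) + 4} = \frac{1150}{\left(4 + 55506\right) + 4} = \frac{1150}{55510 + 4} = \frac{1150}{55514} = 1150 \cdot \frac{1}{55514} = \frac{575}{27757}$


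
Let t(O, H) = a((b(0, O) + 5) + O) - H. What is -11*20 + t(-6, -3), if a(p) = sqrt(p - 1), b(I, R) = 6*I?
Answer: -217 + I*sqrt(2) ≈ -217.0 + 1.4142*I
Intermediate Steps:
a(p) = sqrt(-1 + p)
t(O, H) = sqrt(4 + O) - H (t(O, H) = sqrt(-1 + ((6*0 + 5) + O)) - H = sqrt(-1 + ((0 + 5) + O)) - H = sqrt(-1 + (5 + O)) - H = sqrt(4 + O) - H)
-11*20 + t(-6, -3) = -11*20 + (sqrt(4 - 6) - 1*(-3)) = -220 + (sqrt(-2) + 3) = -220 + (I*sqrt(2) + 3) = -220 + (3 + I*sqrt(2)) = -217 + I*sqrt(2)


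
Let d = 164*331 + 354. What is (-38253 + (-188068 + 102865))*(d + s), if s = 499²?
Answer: -37486056384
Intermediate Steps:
d = 54638 (d = 54284 + 354 = 54638)
s = 249001
(-38253 + (-188068 + 102865))*(d + s) = (-38253 + (-188068 + 102865))*(54638 + 249001) = (-38253 - 85203)*303639 = -123456*303639 = -37486056384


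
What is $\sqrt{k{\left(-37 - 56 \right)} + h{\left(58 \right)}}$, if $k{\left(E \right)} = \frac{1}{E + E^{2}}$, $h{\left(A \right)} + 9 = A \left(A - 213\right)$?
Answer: $\frac{i \sqrt{164693252577}}{4278} \approx 94.863 i$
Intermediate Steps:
$h{\left(A \right)} = -9 + A \left(-213 + A\right)$ ($h{\left(A \right)} = -9 + A \left(A - 213\right) = -9 + A \left(-213 + A\right)$)
$\sqrt{k{\left(-37 - 56 \right)} + h{\left(58 \right)}} = \sqrt{\frac{1}{\left(-37 - 56\right) \left(1 - 93\right)} - \left(12363 - 3364\right)} = \sqrt{\frac{1}{\left(-37 - 56\right) \left(1 - 93\right)} - 8999} = \sqrt{\frac{1}{\left(-93\right) \left(1 - 93\right)} - 8999} = \sqrt{- \frac{1}{93 \left(-92\right)} - 8999} = \sqrt{\left(- \frac{1}{93}\right) \left(- \frac{1}{92}\right) - 8999} = \sqrt{\frac{1}{8556} - 8999} = \sqrt{- \frac{76995443}{8556}} = \frac{i \sqrt{164693252577}}{4278}$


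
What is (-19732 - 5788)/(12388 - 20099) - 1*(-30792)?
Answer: 21587512/701 ≈ 30795.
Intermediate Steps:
(-19732 - 5788)/(12388 - 20099) - 1*(-30792) = -25520/(-7711) + 30792 = -25520*(-1/7711) + 30792 = 2320/701 + 30792 = 21587512/701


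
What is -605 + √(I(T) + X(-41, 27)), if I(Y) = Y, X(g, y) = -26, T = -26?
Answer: -605 + 2*I*√13 ≈ -605.0 + 7.2111*I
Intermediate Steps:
-605 + √(I(T) + X(-41, 27)) = -605 + √(-26 - 26) = -605 + √(-52) = -605 + 2*I*√13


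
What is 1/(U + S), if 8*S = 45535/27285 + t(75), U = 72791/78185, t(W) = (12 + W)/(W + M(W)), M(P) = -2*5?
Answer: 22186088340/28995568733 ≈ 0.76515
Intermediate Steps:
M(P) = -10
t(W) = (12 + W)/(-10 + W) (t(W) = (12 + W)/(W - 10) = (12 + W)/(-10 + W))
U = 72791/78185 (U = 72791*(1/78185) = 72791/78185 ≈ 0.93101)
S = 533357/1418820 (S = (45535/27285 + (12 + 75)/(-10 + 75))/8 = (45535*(1/27285) + 87/65)/8 = (9107/5457 + (1/65)*87)/8 = (9107/5457 + 87/65)/8 = (⅛)*(1066714/354705) = 533357/1418820 ≈ 0.37592)
1/(U + S) = 1/(72791/78185 + 533357/1418820) = 1/(28995568733/22186088340) = 22186088340/28995568733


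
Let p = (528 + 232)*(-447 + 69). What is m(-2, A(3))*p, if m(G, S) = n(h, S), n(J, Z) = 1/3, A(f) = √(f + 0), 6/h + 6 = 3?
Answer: -95760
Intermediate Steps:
h = -2 (h = 6/(-6 + 3) = 6/(-3) = 6*(-⅓) = -2)
A(f) = √f
n(J, Z) = ⅓
m(G, S) = ⅓
p = -287280 (p = 760*(-378) = -287280)
m(-2, A(3))*p = (⅓)*(-287280) = -95760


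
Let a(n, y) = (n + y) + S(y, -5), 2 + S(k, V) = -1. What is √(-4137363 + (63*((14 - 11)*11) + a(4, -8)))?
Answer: I*√4135291 ≈ 2033.5*I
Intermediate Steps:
S(k, V) = -3 (S(k, V) = -2 - 1 = -3)
a(n, y) = -3 + n + y (a(n, y) = (n + y) - 3 = -3 + n + y)
√(-4137363 + (63*((14 - 11)*11) + a(4, -8))) = √(-4137363 + (63*((14 - 11)*11) + (-3 + 4 - 8))) = √(-4137363 + (63*(3*11) - 7)) = √(-4137363 + (63*33 - 7)) = √(-4137363 + (2079 - 7)) = √(-4137363 + 2072) = √(-4135291) = I*√4135291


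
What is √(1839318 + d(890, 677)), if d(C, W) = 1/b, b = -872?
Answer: √349646994310/436 ≈ 1356.2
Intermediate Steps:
d(C, W) = -1/872 (d(C, W) = 1/(-872) = -1/872)
√(1839318 + d(890, 677)) = √(1839318 - 1/872) = √(1603885295/872) = √349646994310/436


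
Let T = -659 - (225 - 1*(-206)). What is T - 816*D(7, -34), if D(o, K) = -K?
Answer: -28834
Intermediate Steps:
T = -1090 (T = -659 - (225 + 206) = -659 - 1*431 = -659 - 431 = -1090)
T - 816*D(7, -34) = -1090 - (-816)*(-34) = -1090 - 816*34 = -1090 - 27744 = -28834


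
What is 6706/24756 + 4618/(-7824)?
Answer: -2577311/8070456 ≈ -0.31935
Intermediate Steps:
6706/24756 + 4618/(-7824) = 6706*(1/24756) + 4618*(-1/7824) = 3353/12378 - 2309/3912 = -2577311/8070456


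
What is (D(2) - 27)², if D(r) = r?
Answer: 625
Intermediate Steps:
(D(2) - 27)² = (2 - 27)² = (-25)² = 625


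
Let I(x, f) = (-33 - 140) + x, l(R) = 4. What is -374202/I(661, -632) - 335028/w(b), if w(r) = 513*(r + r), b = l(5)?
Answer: -35400389/41724 ≈ -848.44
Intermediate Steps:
b = 4
I(x, f) = -173 + x
w(r) = 1026*r (w(r) = 513*(2*r) = 1026*r)
-374202/I(661, -632) - 335028/w(b) = -374202/(-173 + 661) - 335028/(1026*4) = -374202/488 - 335028/4104 = -374202*1/488 - 335028*1/4104 = -187101/244 - 27919/342 = -35400389/41724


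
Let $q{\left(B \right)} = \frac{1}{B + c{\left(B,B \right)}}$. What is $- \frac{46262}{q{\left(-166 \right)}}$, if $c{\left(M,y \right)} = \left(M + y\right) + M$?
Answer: $30717968$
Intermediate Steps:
$c{\left(M,y \right)} = y + 2 M$
$q{\left(B \right)} = \frac{1}{4 B}$ ($q{\left(B \right)} = \frac{1}{B + \left(B + 2 B\right)} = \frac{1}{B + 3 B} = \frac{1}{4 B}$)
$- \frac{46262}{q{\left(-166 \right)}} = - \frac{46262}{\frac{1}{4} \frac{1}{-166}} = - \frac{46262}{\frac{1}{4} \left(- \frac{1}{166}\right)} = - \frac{46262}{- \frac{1}{664}} = \left(-46262\right) \left(-664\right) = 30717968$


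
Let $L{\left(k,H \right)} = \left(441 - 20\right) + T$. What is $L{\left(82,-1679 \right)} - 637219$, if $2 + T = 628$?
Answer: $-636172$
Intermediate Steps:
$T = 626$ ($T = -2 + 628 = 626$)
$L{\left(k,H \right)} = 1047$ ($L{\left(k,H \right)} = \left(441 - 20\right) + 626 = 421 + 626 = 1047$)
$L{\left(82,-1679 \right)} - 637219 = 1047 - 637219 = -636172$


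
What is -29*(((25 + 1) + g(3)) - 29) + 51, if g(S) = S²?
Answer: -123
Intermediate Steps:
-29*(((25 + 1) + g(3)) - 29) + 51 = -29*(((25 + 1) + 3²) - 29) + 51 = -29*((26 + 9) - 29) + 51 = -29*(35 - 29) + 51 = -29*6 + 51 = -174 + 51 = -123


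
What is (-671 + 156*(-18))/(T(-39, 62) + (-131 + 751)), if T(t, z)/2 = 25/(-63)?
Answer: -219177/39010 ≈ -5.6185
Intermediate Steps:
T(t, z) = -50/63 (T(t, z) = 2*(25/(-63)) = 2*(25*(-1/63)) = 2*(-25/63) = -50/63)
(-671 + 156*(-18))/(T(-39, 62) + (-131 + 751)) = (-671 + 156*(-18))/(-50/63 + (-131 + 751)) = (-671 - 2808)/(-50/63 + 620) = -3479/39010/63 = -3479*63/39010 = -219177/39010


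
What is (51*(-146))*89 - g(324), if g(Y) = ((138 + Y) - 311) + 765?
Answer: -663610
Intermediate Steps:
g(Y) = 592 + Y (g(Y) = (-173 + Y) + 765 = 592 + Y)
(51*(-146))*89 - g(324) = (51*(-146))*89 - (592 + 324) = -7446*89 - 1*916 = -662694 - 916 = -663610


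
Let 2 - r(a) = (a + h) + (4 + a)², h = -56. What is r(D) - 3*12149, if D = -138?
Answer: -54207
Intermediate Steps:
r(a) = 58 - a - (4 + a)² (r(a) = 2 - ((a - 56) + (4 + a)²) = 2 - ((-56 + a) + (4 + a)²) = 2 - (-56 + a + (4 + a)²) = 2 + (56 - a - (4 + a)²) = 58 - a - (4 + a)²)
r(D) - 3*12149 = (58 - 1*(-138) - (4 - 138)²) - 3*12149 = (58 + 138 - 1*(-134)²) - 1*36447 = (58 + 138 - 1*17956) - 36447 = (58 + 138 - 17956) - 36447 = -17760 - 36447 = -54207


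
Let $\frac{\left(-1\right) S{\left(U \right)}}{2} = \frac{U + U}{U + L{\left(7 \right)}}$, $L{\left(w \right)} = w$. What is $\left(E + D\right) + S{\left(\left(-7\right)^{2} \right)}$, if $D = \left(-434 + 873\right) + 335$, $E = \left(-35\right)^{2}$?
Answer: $\frac{3991}{2} \approx 1995.5$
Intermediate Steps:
$S{\left(U \right)} = - \frac{4 U}{7 + U}$ ($S{\left(U \right)} = - 2 \frac{U + U}{U + 7} = - 2 \frac{2 U}{7 + U} = - \frac{4 U}{7 + U}$)
$E = 1225$
$D = 774$ ($D = 439 + 335 = 774$)
$\left(E + D\right) + S{\left(\left(-7\right)^{2} \right)} = \left(1225 + 774\right) - \frac{4 \left(-7\right)^{2}}{7 + \left(-7\right)^{2}} = 1999 - \frac{196}{7 + 49} = 1999 - \frac{196}{56} = 1999 - 196 \cdot \frac{1}{56} = 1999 - \frac{7}{2} = \frac{3991}{2}$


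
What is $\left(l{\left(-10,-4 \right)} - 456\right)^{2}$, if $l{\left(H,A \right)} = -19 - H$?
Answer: $216225$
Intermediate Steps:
$\left(l{\left(-10,-4 \right)} - 456\right)^{2} = \left(\left(-19 - -10\right) - 456\right)^{2} = \left(\left(-19 + 10\right) - 456\right)^{2} = \left(-9 - 456\right)^{2} = \left(-465\right)^{2} = 216225$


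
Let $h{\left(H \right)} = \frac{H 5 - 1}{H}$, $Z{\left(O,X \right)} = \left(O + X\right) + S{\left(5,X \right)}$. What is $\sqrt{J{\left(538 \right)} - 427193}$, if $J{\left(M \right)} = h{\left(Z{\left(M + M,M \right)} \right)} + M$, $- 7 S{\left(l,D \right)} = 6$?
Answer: $\frac{i \sqrt{13600456891161}}{5646} \approx 653.18 i$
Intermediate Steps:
$S{\left(l,D \right)} = - \frac{6}{7}$ ($S{\left(l,D \right)} = \left(- \frac{1}{7}\right) 6 = - \frac{6}{7}$)
$Z{\left(O,X \right)} = - \frac{6}{7} + O + X$ ($Z{\left(O,X \right)} = \left(O + X\right) - \frac{6}{7} = - \frac{6}{7} + O + X$)
$h{\left(H \right)} = \frac{-1 + 5 H}{H}$ ($h{\left(H \right)} = \frac{5 H - 1}{H} = \frac{-1 + 5 H}{H}$)
$J{\left(M \right)} = 5 + M - \frac{1}{- \frac{6}{7} + 3 M}$ ($J{\left(M \right)} = \left(5 - \frac{1}{- \frac{6}{7} + \left(M + M\right) + M}\right) + M = \left(5 - \frac{1}{- \frac{6}{7} + 2 M + M}\right) + M = \left(5 - \frac{1}{- \frac{6}{7} + 3 M}\right) + M = 5 + M - \frac{1}{- \frac{6}{7} + 3 M}$)
$\sqrt{J{\left(538 \right)} - 427193} = \sqrt{\frac{-37 + 21 \cdot 538^{2} + 99 \cdot 538}{3 \left(-2 + 7 \cdot 538\right)} - 427193} = \sqrt{\frac{-37 + 21 \cdot 289444 + 53262}{3 \left(-2 + 3766\right)} - 427193} = \sqrt{\frac{-37 + 6078324 + 53262}{3 \cdot 3764} - 427193} = \sqrt{\frac{1}{3} \cdot \frac{1}{3764} \cdot 6131549 - 427193} = \sqrt{\frac{6131549}{11292} - 427193} = \sqrt{- \frac{4817731807}{11292}} = \frac{i \sqrt{13600456891161}}{5646}$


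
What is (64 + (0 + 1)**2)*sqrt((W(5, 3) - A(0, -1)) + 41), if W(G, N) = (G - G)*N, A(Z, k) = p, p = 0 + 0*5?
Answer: 65*sqrt(41) ≈ 416.20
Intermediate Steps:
p = 0 (p = 0 + 0 = 0)
A(Z, k) = 0
W(G, N) = 0 (W(G, N) = 0*N = 0)
(64 + (0 + 1)**2)*sqrt((W(5, 3) - A(0, -1)) + 41) = (64 + (0 + 1)**2)*sqrt((0 - 1*0) + 41) = (64 + 1**2)*sqrt((0 + 0) + 41) = (64 + 1)*sqrt(0 + 41) = 65*sqrt(41)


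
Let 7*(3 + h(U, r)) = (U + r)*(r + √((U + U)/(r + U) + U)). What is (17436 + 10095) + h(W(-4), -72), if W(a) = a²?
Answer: 28104 - 48*√21/7 ≈ 28073.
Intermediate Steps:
h(U, r) = -3 + (U + r)*(r + √(U + 2*U/(U + r)))/7 (h(U, r) = -3 + ((U + r)*(r + √((U + U)/(r + U) + U)))/7 = -3 + ((U + r)*(r + √((2*U)/(U + r) + U)))/7 = -3 + ((U + r)*(r + √(2*U/(U + r) + U)))/7 = -3 + ((U + r)*(r + √(U + 2*U/(U + r))))/7 = -3 + (U + r)*(r + √(U + 2*U/(U + r)))/7)
(17436 + 10095) + h(W(-4), -72) = (17436 + 10095) + (-3 + (⅐)*(-72)² + (⅐)*(-4)²*(-72) + (⅐)*(-4)²*√((-4)²*(2 + (-4)² - 72)/((-4)² - 72)) + (⅐)*(-72)*√((-4)²*(2 + (-4)² - 72)/((-4)² - 72))) = 27531 + (-3 + (⅐)*5184 + (⅐)*16*(-72) + (⅐)*16*√(16*(2 + 16 - 72)/(16 - 72)) + (⅐)*(-72)*√(16*(2 + 16 - 72)/(16 - 72))) = 27531 + (-3 + 5184/7 - 1152/7 + (⅐)*16*√(16*(-54)/(-56)) + (⅐)*(-72)*√(16*(-54)/(-56))) = 27531 + (-3 + 5184/7 - 1152/7 + (⅐)*16*√(16*(-1/56)*(-54)) + (⅐)*(-72)*√(16*(-1/56)*(-54))) = 27531 + (-3 + 5184/7 - 1152/7 + (⅐)*16*√(108/7) + (⅐)*(-72)*√(108/7)) = 27531 + (-3 + 5184/7 - 1152/7 + (⅐)*16*(6*√21/7) + (⅐)*(-72)*(6*√21/7)) = 27531 + (-3 + 5184/7 - 1152/7 + 96*√21/49 - 432*√21/49) = 27531 + (573 - 48*√21/7) = 28104 - 48*√21/7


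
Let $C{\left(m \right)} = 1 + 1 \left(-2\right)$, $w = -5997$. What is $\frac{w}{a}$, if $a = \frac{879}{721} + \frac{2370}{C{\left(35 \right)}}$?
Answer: $\frac{1441279}{569297} \approx 2.5317$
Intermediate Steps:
$C{\left(m \right)} = -1$ ($C{\left(m \right)} = 1 - 2 = -1$)
$a = - \frac{1707891}{721}$ ($a = \frac{879}{721} + \frac{2370}{-1} = 879 \cdot \frac{1}{721} + 2370 \left(-1\right) = \frac{879}{721} - 2370 = - \frac{1707891}{721} \approx -2368.8$)
$\frac{w}{a} = - \frac{5997}{- \frac{1707891}{721}} = \left(-5997\right) \left(- \frac{721}{1707891}\right) = \frac{1441279}{569297}$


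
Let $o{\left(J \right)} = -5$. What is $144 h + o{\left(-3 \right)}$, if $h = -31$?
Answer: $-4469$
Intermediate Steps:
$144 h + o{\left(-3 \right)} = 144 \left(-31\right) - 5 = -4464 - 5 = -4469$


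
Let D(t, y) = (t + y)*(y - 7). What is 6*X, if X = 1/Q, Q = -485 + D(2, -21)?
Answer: 6/47 ≈ 0.12766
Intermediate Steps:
D(t, y) = (-7 + y)*(t + y) (D(t, y) = (t + y)*(-7 + y) = (-7 + y)*(t + y))
Q = 47 (Q = -485 + ((-21)² - 7*2 - 7*(-21) + 2*(-21)) = -485 + (441 - 14 + 147 - 42) = -485 + 532 = 47)
X = 1/47 ≈ 0.021277
6*X = 6*(1/47) = 6/47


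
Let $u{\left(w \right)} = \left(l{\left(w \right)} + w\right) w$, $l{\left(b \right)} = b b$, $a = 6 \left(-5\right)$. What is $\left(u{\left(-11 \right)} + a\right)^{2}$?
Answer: $1537600$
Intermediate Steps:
$a = -30$
$l{\left(b \right)} = b^{2}$
$u{\left(w \right)} = w \left(w + w^{2}\right)$ ($u{\left(w \right)} = \left(w^{2} + w\right) w = \left(w + w^{2}\right) w = w \left(w + w^{2}\right)$)
$\left(u{\left(-11 \right)} + a\right)^{2} = \left(\left(-11\right)^{2} \left(1 - 11\right) - 30\right)^{2} = \left(121 \left(-10\right) - 30\right)^{2} = \left(-1210 - 30\right)^{2} = \left(-1240\right)^{2} = 1537600$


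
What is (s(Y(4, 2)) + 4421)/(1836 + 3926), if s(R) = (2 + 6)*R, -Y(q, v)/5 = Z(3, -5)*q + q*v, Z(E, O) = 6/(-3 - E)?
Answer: 4261/5762 ≈ 0.73950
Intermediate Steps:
Y(q, v) = 5*q - 5*q*v (Y(q, v) = -5*((-6/(3 + 3))*q + q*v) = -5*((-6/6)*q + q*v) = -5*((-6*⅙)*q + q*v) = -5*(-q + q*v) = 5*q - 5*q*v)
s(R) = 8*R
(s(Y(4, 2)) + 4421)/(1836 + 3926) = (8*(5*4*(1 - 1*2)) + 4421)/(1836 + 3926) = (8*(5*4*(1 - 2)) + 4421)/5762 = (8*(5*4*(-1)) + 4421)*(1/5762) = (8*(-20) + 4421)*(1/5762) = (-160 + 4421)*(1/5762) = 4261*(1/5762) = 4261/5762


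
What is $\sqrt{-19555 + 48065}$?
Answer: $\sqrt{28510} \approx 168.85$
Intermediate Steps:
$\sqrt{-19555 + 48065} = \sqrt{28510}$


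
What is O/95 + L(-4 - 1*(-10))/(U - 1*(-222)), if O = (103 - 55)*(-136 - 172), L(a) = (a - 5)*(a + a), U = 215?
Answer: -339972/2185 ≈ -155.59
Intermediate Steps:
L(a) = 2*a*(-5 + a) (L(a) = (-5 + a)*(2*a) = 2*a*(-5 + a))
O = -14784 (O = 48*(-308) = -14784)
O/95 + L(-4 - 1*(-10))/(U - 1*(-222)) = -14784/95 + (2*(-4 - 1*(-10))*(-5 + (-4 - 1*(-10))))/(215 - 1*(-222)) = -14784*1/95 + (2*(-4 + 10)*(-5 + (-4 + 10)))/(215 + 222) = -14784/95 + (2*6*(-5 + 6))/437 = -14784/95 + (2*6*1)*(1/437) = -14784/95 + 12*(1/437) = -14784/95 + 12/437 = -339972/2185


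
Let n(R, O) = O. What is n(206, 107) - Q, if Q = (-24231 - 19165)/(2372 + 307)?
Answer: 17371/141 ≈ 123.20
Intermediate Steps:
Q = -2284/141 (Q = -43396/2679 = -43396*1/2679 = -2284/141 ≈ -16.199)
n(206, 107) - Q = 107 - 1*(-2284/141) = 107 + 2284/141 = 17371/141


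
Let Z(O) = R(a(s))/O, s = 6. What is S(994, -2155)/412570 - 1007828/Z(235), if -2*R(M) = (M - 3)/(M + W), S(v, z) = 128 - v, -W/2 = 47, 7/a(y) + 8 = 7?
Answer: 986900345757627/206285 ≈ 4.7842e+9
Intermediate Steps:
a(y) = -7 (a(y) = 7/(-8 + 7) = 7/(-1) = 7*(-1) = -7)
W = -94 (W = -2*47 = -94)
R(M) = -(-3 + M)/(2*(-94 + M)) (R(M) = -(M - 3)/(2*(M - 94)) = -(-3 + M)/(2*(-94 + M)))
Z(O) = -5/(101*O) (Z(O) = ((3 - 1*(-7))/(2*(-94 - 7)))/O = ((½)*(3 + 7)/(-101))/O = ((½)*(-1/101)*10)/O = -5/(101*O))
S(994, -2155)/412570 - 1007828/Z(235) = (128 - 1*994)/412570 - 1007828/((-5/101/235)) = (128 - 994)*(1/412570) - 1007828/((-5/101*1/235)) = -866*1/412570 - 1007828/(-1/4747) = -433/206285 - 1007828*(-4747) = -433/206285 + 4784159516 = 986900345757627/206285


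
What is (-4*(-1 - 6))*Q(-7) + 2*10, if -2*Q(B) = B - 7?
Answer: 216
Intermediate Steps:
Q(B) = 7/2 - B/2 (Q(B) = -(B - 7)/2 = -(-7 + B)/2 = 7/2 - B/2)
(-4*(-1 - 6))*Q(-7) + 2*10 = (-4*(-1 - 6))*(7/2 - 1/2*(-7)) + 2*10 = (-4*(-7))*(7/2 + 7/2) + 20 = 28*7 + 20 = 196 + 20 = 216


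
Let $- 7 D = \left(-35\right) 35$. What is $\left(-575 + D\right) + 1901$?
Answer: $1501$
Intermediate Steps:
$D = 175$ ($D = - \frac{\left(-35\right) 35}{7} = \left(- \frac{1}{7}\right) \left(-1225\right) = 175$)
$\left(-575 + D\right) + 1901 = \left(-575 + 175\right) + 1901 = -400 + 1901 = 1501$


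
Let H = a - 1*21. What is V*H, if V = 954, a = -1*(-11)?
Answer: -9540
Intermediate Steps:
a = 11
H = -10 (H = 11 - 1*21 = 11 - 21 = -10)
V*H = 954*(-10) = -9540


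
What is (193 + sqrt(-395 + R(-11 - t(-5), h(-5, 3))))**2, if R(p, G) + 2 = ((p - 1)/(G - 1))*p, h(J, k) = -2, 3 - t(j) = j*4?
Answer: (579 + I*sqrt(7143))**2/9 ≈ 36455.0 + 10874.0*I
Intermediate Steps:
t(j) = 3 - 4*j (t(j) = 3 - j*4 = 3 - 4*j)
R(p, G) = -2 + p*(-1 + p)/(-1 + G) (R(p, G) = -2 + ((p - 1)/(G - 1))*p = -2 + ((-1 + p)/(-1 + G))*p = -2 + p*(-1 + p)/(-1 + G))
(193 + sqrt(-395 + R(-11 - t(-5), h(-5, 3))))**2 = (193 + sqrt(-395 + (2 + (-11 - (3 - 4*(-5)))**2 - (-11 - (3 - 4*(-5))) - 2*(-2))/(-1 - 2)))**2 = (193 + sqrt(-395 + (2 + (-11 - (3 + 20))**2 - (-11 - (3 + 20)) + 4)/(-3)))**2 = (193 + sqrt(-395 - (2 + (-11 - 1*23)**2 - (-11 - 1*23) + 4)/3))**2 = (193 + sqrt(-395 - (2 + (-11 - 23)**2 - (-11 - 23) + 4)/3))**2 = (193 + sqrt(-395 - (2 + (-34)**2 - 1*(-34) + 4)/3))**2 = (193 + sqrt(-395 - (2 + 1156 + 34 + 4)/3))**2 = (193 + sqrt(-395 - 1/3*1196))**2 = (193 + sqrt(-395 - 1196/3))**2 = (193 + sqrt(-2381/3))**2 = (193 + I*sqrt(7143)/3)**2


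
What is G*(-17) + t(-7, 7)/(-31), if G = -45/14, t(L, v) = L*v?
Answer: 24401/434 ≈ 56.224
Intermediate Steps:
G = -45/14 (G = -45*1/14 = -45/14 ≈ -3.2143)
G*(-17) + t(-7, 7)/(-31) = -45/14*(-17) - 7*7/(-31) = 765/14 - 49*(-1/31) = 765/14 + 49/31 = 24401/434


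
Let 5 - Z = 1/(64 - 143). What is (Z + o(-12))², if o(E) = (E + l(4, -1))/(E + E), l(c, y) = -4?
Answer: 1811716/56169 ≈ 32.255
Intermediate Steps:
o(E) = (-4 + E)/(2*E) (o(E) = (E - 4)/(E + E) = (-4 + E)/((2*E)) = (-4 + E)*(1/(2*E)) = (-4 + E)/(2*E))
Z = 396/79 (Z = 5 - 1/(64 - 143) = 5 - 1/(-79) = 5 - 1*(-1/79) = 5 + 1/79 = 396/79 ≈ 5.0127)
(Z + o(-12))² = (396/79 + (½)*(-4 - 12)/(-12))² = (396/79 + (½)*(-1/12)*(-16))² = (396/79 + ⅔)² = (1346/237)² = 1811716/56169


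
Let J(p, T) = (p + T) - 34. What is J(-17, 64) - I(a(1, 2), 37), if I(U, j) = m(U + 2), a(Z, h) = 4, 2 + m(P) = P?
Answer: 9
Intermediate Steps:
m(P) = -2 + P
I(U, j) = U (I(U, j) = -2 + (U + 2) = -2 + (2 + U) = U)
J(p, T) = -34 + T + p (J(p, T) = (T + p) - 34 = -34 + T + p)
J(-17, 64) - I(a(1, 2), 37) = (-34 + 64 - 17) - 1*4 = 13 - 4 = 9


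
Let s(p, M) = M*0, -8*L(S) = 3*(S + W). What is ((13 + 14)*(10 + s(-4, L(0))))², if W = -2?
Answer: 72900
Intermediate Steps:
L(S) = ¾ - 3*S/8 (L(S) = -3*(S - 2)/8 = -3*(-2 + S)/8 = -(-6 + 3*S)/8 = ¾ - 3*S/8)
s(p, M) = 0
((13 + 14)*(10 + s(-4, L(0))))² = ((13 + 14)*(10 + 0))² = (27*10)² = 270² = 72900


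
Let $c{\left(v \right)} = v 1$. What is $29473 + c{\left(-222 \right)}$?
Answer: $29251$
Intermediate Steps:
$c{\left(v \right)} = v$
$29473 + c{\left(-222 \right)} = 29473 - 222 = 29251$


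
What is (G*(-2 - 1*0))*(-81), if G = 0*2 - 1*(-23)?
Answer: 3726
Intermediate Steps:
G = 23 (G = 0 + 23 = 23)
(G*(-2 - 1*0))*(-81) = (23*(-2 - 1*0))*(-81) = (23*(-2 + 0))*(-81) = (23*(-2))*(-81) = -46*(-81) = 3726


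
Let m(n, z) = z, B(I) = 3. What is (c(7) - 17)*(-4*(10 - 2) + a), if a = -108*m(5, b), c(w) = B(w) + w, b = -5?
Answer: -3556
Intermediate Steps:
c(w) = 3 + w
a = 540 (a = -108*(-5) = 540)
(c(7) - 17)*(-4*(10 - 2) + a) = ((3 + 7) - 17)*(-4*(10 - 2) + 540) = (10 - 17)*(-4*8 + 540) = -7*(-32 + 540) = -7*508 = -3556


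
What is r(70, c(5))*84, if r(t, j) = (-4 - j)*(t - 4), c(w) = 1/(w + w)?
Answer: -113652/5 ≈ -22730.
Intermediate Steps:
c(w) = 1/(2*w)
r(t, j) = (-4 + t)*(-4 - j) (r(t, j) = (-4 - j)*(-4 + t) = (-4 + t)*(-4 - j))
r(70, c(5))*84 = (16 - 4*70 + 4*((1/2)/5) - 1*(1/2)/5*70)*84 = (16 - 280 + 4*((1/2)*(1/5)) - 1*(1/2)*(1/5)*70)*84 = (16 - 280 + 4*(1/10) - 1*1/10*70)*84 = (16 - 280 + 2/5 - 7)*84 = -1353/5*84 = -113652/5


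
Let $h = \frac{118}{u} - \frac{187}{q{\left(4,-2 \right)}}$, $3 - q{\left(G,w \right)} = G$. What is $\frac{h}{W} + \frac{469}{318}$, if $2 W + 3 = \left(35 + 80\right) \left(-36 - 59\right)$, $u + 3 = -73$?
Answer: $\frac{47569231}{33013488} \approx 1.4409$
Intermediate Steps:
$u = -76$ ($u = -3 - 73 = -76$)
$q{\left(G,w \right)} = 3 - G$
$W = -5464$ ($W = - \frac{3}{2} + \frac{\left(35 + 80\right) \left(-36 - 59\right)}{2} = - \frac{3}{2} + \frac{115 \left(-95\right)}{2} = - \frac{3}{2} + \frac{1}{2} \left(-10925\right) = - \frac{3}{2} - \frac{10925}{2} = -5464$)
$h = \frac{7047}{38}$ ($h = \frac{118}{-76} - \frac{187}{3 - 4} = 118 \left(- \frac{1}{76}\right) - \frac{187}{3 - 4} = - \frac{59}{38} - \frac{187}{-1} = - \frac{59}{38} - -187 = - \frac{59}{38} + 187 = \frac{7047}{38} \approx 185.45$)
$\frac{h}{W} + \frac{469}{318} = \frac{7047}{38 \left(-5464\right)} + \frac{469}{318} = \frac{7047}{38} \left(- \frac{1}{5464}\right) + 469 \cdot \frac{1}{318} = - \frac{7047}{207632} + \frac{469}{318} = \frac{47569231}{33013488}$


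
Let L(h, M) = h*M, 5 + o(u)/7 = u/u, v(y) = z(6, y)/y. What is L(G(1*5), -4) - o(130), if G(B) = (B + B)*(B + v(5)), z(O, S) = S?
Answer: -212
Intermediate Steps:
v(y) = 1 (v(y) = y/y = 1)
o(u) = -28 (o(u) = -35 + 7*(u/u) = -35 + 7*1 = -35 + 7 = -28)
G(B) = 2*B*(1 + B) (G(B) = (B + B)*(B + 1) = (2*B)*(1 + B) = 2*B*(1 + B))
L(h, M) = M*h
L(G(1*5), -4) - o(130) = -8*1*5*(1 + 1*5) - 1*(-28) = -8*5*(1 + 5) + 28 = -8*5*6 + 28 = -4*60 + 28 = -240 + 28 = -212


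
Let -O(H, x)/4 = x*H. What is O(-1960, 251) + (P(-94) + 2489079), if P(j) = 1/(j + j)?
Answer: 837900771/188 ≈ 4.4569e+6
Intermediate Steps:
P(j) = 1/(2*j)
O(H, x) = -4*H*x (O(H, x) = -4*x*H = -4*H*x)
O(-1960, 251) + (P(-94) + 2489079) = -4*(-1960)*251 + ((½)/(-94) + 2489079) = 1967840 + ((½)*(-1/94) + 2489079) = 1967840 + (-1/188 + 2489079) = 1967840 + 467946851/188 = 837900771/188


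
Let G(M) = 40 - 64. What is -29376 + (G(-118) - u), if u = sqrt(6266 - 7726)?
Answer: -29400 - 2*I*sqrt(365) ≈ -29400.0 - 38.21*I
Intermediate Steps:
G(M) = -24
u = 2*I*sqrt(365) (u = sqrt(-1460) = 2*I*sqrt(365) ≈ 38.21*I)
-29376 + (G(-118) - u) = -29376 + (-24 - 2*I*sqrt(365)) = -29400 - 2*I*sqrt(365)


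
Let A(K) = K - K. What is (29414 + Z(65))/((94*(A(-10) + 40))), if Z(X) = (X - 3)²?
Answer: 16629/1880 ≈ 8.8452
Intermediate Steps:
A(K) = 0
Z(X) = (-3 + X)²
(29414 + Z(65))/((94*(A(-10) + 40))) = (29414 + (-3 + 65)²)/((94*(0 + 40))) = (29414 + 62²)/((94*40)) = (29414 + 3844)/3760 = 33258*(1/3760) = 16629/1880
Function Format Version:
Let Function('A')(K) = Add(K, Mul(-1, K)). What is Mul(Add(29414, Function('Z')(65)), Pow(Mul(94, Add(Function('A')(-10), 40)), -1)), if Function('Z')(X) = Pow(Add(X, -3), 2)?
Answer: Rational(16629, 1880) ≈ 8.8452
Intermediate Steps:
Function('A')(K) = 0
Function('Z')(X) = Pow(Add(-3, X), 2)
Mul(Add(29414, Function('Z')(65)), Pow(Mul(94, Add(Function('A')(-10), 40)), -1)) = Mul(Add(29414, Pow(Add(-3, 65), 2)), Pow(Mul(94, Add(0, 40)), -1)) = Mul(Add(29414, Pow(62, 2)), Pow(Mul(94, 40), -1)) = Mul(Add(29414, 3844), Pow(3760, -1)) = Mul(33258, Rational(1, 3760)) = Rational(16629, 1880)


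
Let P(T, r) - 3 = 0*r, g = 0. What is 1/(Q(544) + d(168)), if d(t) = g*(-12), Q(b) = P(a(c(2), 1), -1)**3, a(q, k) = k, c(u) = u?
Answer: 1/27 ≈ 0.037037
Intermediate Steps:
P(T, r) = 3 (P(T, r) = 3 + 0*r = 3 + 0 = 3)
Q(b) = 27 (Q(b) = 3**3 = 27)
d(t) = 0 (d(t) = 0*(-12) = 0)
1/(Q(544) + d(168)) = 1/(27 + 0) = 1/27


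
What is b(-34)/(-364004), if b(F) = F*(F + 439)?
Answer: 405/10706 ≈ 0.037829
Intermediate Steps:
b(F) = F*(439 + F)
b(-34)/(-364004) = -34*(439 - 34)/(-364004) = -34*405*(-1/364004) = -13770*(-1/364004) = 405/10706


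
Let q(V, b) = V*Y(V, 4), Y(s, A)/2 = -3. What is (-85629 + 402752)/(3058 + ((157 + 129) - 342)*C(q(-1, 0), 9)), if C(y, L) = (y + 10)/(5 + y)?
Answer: 3488353/32742 ≈ 106.54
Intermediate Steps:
Y(s, A) = -6 (Y(s, A) = 2*(-3) = -6)
q(V, b) = -6*V (q(V, b) = V*(-6) = -6*V)
C(y, L) = (10 + y)/(5 + y)
(-85629 + 402752)/(3058 + ((157 + 129) - 342)*C(q(-1, 0), 9)) = (-85629 + 402752)/(3058 + ((157 + 129) - 342)*((10 - 6*(-1))/(5 - 6*(-1)))) = 317123/(3058 + (286 - 342)*((10 + 6)/(5 + 6))) = 317123/(3058 - 56*16/11) = 317123/(3058 - 896/11) = 317123/(32742/11) = 317123*(11/32742) = 3488353/32742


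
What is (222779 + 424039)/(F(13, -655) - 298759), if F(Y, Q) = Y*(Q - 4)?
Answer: -107803/51221 ≈ -2.1047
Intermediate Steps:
F(Y, Q) = Y*(-4 + Q)
(222779 + 424039)/(F(13, -655) - 298759) = (222779 + 424039)/(13*(-4 - 655) - 298759) = 646818/(13*(-659) - 298759) = 646818/(-8567 - 298759) = 646818/(-307326) = 646818*(-1/307326) = -107803/51221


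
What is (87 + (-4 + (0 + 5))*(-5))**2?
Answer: 6724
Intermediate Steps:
(87 + (-4 + (0 + 5))*(-5))**2 = (87 + (-4 + 5)*(-5))**2 = (87 + 1*(-5))**2 = (87 - 5)**2 = 82**2 = 6724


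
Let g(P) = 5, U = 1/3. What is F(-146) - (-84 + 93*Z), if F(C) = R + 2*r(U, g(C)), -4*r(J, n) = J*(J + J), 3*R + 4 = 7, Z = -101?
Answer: 85301/9 ≈ 9477.9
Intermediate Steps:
U = 1/3 ≈ 0.33333
R = 1 (R = -4/3 + (1/3)*7 = -4/3 + 7/3 = 1)
r(J, n) = -J**2/2 (r(J, n) = -J*(J + J)/4 = -J*2*J/4 = -J**2/2)
F(C) = 8/9 (F(C) = 1 + 2*(-(1/3)**2/2) = 1 + 2*(-1/2*1/9) = 1 + 2*(-1/18) = 1 - 1/9 = 8/9)
F(-146) - (-84 + 93*Z) = 8/9 - (-84 + 93*(-101)) = 8/9 - (-84 - 9393) = 8/9 - 1*(-9477) = 8/9 + 9477 = 85301/9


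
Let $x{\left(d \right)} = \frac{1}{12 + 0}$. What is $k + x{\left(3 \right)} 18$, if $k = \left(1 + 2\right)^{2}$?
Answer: $\frac{21}{2} \approx 10.5$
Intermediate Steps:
$x{\left(d \right)} = \frac{1}{12}$
$k = 9$ ($k = 3^{2} = 9$)
$k + x{\left(3 \right)} 18 = 9 + \frac{1}{12} \cdot 18 = 9 + \frac{3}{2} = \frac{21}{2}$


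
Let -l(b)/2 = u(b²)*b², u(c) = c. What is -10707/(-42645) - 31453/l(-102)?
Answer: 773087180203/3077354630880 ≈ 0.25122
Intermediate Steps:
l(b) = -2*b⁴ (l(b) = -2*b²*b² = -2*b⁴)
-10707/(-42645) - 31453/l(-102) = -10707/(-42645) - 31453/((-2*(-102)⁴)) = -10707*(-1/42645) - 31453/((-2*108243216)) = 3569/14215 - 31453/(-216486432) = 3569/14215 - 31453*(-1/216486432) = 3569/14215 + 31453/216486432 = 773087180203/3077354630880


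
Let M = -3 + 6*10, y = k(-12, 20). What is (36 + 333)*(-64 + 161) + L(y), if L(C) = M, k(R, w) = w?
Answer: 35850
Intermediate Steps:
y = 20
M = 57 (M = -3 + 60 = 57)
L(C) = 57
(36 + 333)*(-64 + 161) + L(y) = (36 + 333)*(-64 + 161) + 57 = 369*97 + 57 = 35793 + 57 = 35850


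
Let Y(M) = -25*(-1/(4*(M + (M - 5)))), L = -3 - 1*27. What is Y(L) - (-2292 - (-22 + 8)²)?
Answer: 129371/52 ≈ 2487.9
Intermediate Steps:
L = -30 (L = -3 - 27 = -30)
Y(M) = -25/(20 - 8*M) (Y(M) = -25*(-1/(4*(M + (-5 + M)))) = -25*(-1/(4*(-5 + 2*M))) = -25/(20 - 8*M))
Y(L) - (-2292 - (-22 + 8)²) = 25/(4*(-5 + 2*(-30))) - (-2292 - (-22 + 8)²) = 25/(4*(-5 - 60)) - (-2292 - 1*(-14)²) = (25/4)/(-65) - (-2292 - 1*196) = (25/4)*(-1/65) - (-2292 - 196) = -5/52 - 1*(-2488) = -5/52 + 2488 = 129371/52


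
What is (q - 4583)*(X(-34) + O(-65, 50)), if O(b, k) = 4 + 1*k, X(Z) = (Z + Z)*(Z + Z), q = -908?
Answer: -25686898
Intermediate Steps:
X(Z) = 4*Z² (X(Z) = (2*Z)*(2*Z) = 4*Z²)
O(b, k) = 4 + k
(q - 4583)*(X(-34) + O(-65, 50)) = (-908 - 4583)*(4*(-34)² + (4 + 50)) = -5491*(4*1156 + 54) = -5491*(4624 + 54) = -5491*4678 = -25686898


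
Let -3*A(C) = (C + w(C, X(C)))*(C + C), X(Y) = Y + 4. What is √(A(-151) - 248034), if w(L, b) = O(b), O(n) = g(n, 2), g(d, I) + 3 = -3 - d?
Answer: I*√2241366/3 ≈ 499.04*I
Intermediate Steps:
g(d, I) = -6 - d (g(d, I) = -3 + (-3 - d) = -6 - d)
O(n) = -6 - n
X(Y) = 4 + Y
w(L, b) = -6 - b
A(C) = 20*C/3 (A(C) = -(C + (-6 - (4 + C)))*(C + C)/3 = -(C + (-6 + (-4 - C)))*2*C/3 = -(C + (-10 - C))*2*C/3 = -(-10)*2*C/3 = -(-20)*C/3 = 20*C/3)
√(A(-151) - 248034) = √((20/3)*(-151) - 248034) = √(-3020/3 - 248034) = √(-747122/3) = I*√2241366/3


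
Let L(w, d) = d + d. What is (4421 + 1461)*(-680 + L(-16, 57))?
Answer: -3329212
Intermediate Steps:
L(w, d) = 2*d
(4421 + 1461)*(-680 + L(-16, 57)) = (4421 + 1461)*(-680 + 2*57) = 5882*(-680 + 114) = 5882*(-566) = -3329212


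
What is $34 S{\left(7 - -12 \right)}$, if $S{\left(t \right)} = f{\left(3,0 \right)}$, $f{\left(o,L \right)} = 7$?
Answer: $238$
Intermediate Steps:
$S{\left(t \right)} = 7$
$34 S{\left(7 - -12 \right)} = 34 \cdot 7 = 238$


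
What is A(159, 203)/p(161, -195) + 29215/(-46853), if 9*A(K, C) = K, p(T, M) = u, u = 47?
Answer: -1636106/6606273 ≈ -0.24766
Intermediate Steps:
p(T, M) = 47
A(K, C) = K/9
A(159, 203)/p(161, -195) + 29215/(-46853) = ((⅑)*159)/47 + 29215/(-46853) = (53/3)*(1/47) + 29215*(-1/46853) = 53/141 - 29215/46853 = -1636106/6606273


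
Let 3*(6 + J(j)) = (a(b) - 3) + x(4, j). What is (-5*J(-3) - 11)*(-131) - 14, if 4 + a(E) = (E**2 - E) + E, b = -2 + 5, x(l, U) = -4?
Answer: -8819/3 ≈ -2939.7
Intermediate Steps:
b = 3
a(E) = -4 + E**2 (a(E) = -4 + ((E**2 - E) + E) = -4 + E**2)
J(j) = -20/3 (J(j) = -6 + (((-4 + 3**2) - 3) - 4)/3 = -6 + (((-4 + 9) - 3) - 4)/3 = -6 + ((5 - 3) - 4)/3 = -6 + (2 - 4)/3 = -6 + (1/3)*(-2) = -6 - 2/3 = -20/3)
(-5*J(-3) - 11)*(-131) - 14 = (-5*(-20/3) - 11)*(-131) - 14 = (100/3 - 11)*(-131) - 14 = (67/3)*(-131) - 14 = -8777/3 - 14 = -8819/3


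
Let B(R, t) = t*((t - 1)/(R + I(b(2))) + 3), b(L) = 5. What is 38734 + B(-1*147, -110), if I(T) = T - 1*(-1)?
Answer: 1800918/47 ≈ 38317.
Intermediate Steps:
I(T) = 1 + T (I(T) = T + 1 = 1 + T)
B(R, t) = t*(3 + (-1 + t)/(6 + R)) (B(R, t) = t*((t - 1)/(R + (1 + 5)) + 3) = t*((-1 + t)/(R + 6) + 3) = t*((-1 + t)/(6 + R) + 3) = t*(3 + (-1 + t)/(6 + R)))
38734 + B(-1*147, -110) = 38734 - 110*(17 - 110 + 3*(-1*147))/(6 - 1*147) = 38734 - 110*(17 - 110 + 3*(-147))/(6 - 147) = 38734 - 110*(17 - 110 - 441)/(-141) = 38734 - 110*(-1/141)*(-534) = 38734 - 19580/47 = 1800918/47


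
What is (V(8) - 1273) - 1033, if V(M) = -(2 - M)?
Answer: -2300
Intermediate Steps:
V(M) = -2 + M
(V(8) - 1273) - 1033 = ((-2 + 8) - 1273) - 1033 = (6 - 1273) - 1033 = -1267 - 1033 = -2300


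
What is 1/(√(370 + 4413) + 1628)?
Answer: 1628/2645601 - √4783/2645601 ≈ 0.00058922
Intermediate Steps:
1/(√(370 + 4413) + 1628) = 1/(√4783 + 1628) = 1/(1628 + √4783)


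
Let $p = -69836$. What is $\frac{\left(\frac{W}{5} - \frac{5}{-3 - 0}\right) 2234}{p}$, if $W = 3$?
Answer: $- \frac{1117}{15405} \approx -0.072509$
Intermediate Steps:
$\frac{\left(\frac{W}{5} - \frac{5}{-3 - 0}\right) 2234}{p} = \frac{\left(\frac{3}{5} - \frac{5}{-3 - 0}\right) 2234}{-69836} = \left(3 \cdot \frac{1}{5} - \frac{5}{-3 + 0}\right) 2234 \left(- \frac{1}{69836}\right) = \left(\frac{3}{5} - \frac{5}{-3}\right) 2234 \left(- \frac{1}{69836}\right) = \left(\frac{3}{5} - - \frac{5}{3}\right) 2234 \left(- \frac{1}{69836}\right) = \left(\frac{3}{5} + \frac{5}{3}\right) 2234 \left(- \frac{1}{69836}\right) = \frac{34}{15} \cdot 2234 \left(- \frac{1}{69836}\right) = \frac{75956}{15} \left(- \frac{1}{69836}\right) = - \frac{1117}{15405}$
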